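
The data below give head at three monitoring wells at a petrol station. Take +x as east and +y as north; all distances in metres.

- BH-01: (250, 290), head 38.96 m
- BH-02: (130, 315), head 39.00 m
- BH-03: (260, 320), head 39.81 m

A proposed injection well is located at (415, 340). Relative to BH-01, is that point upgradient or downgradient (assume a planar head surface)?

upgradient

Taking BH-01 as reference: BH-02−BH-01 = (-120, 25, +0.04); BH-03−BH-01 = (10, 30, +0.85).
Determinant of the coordinate differences = (-120)·30 − 10·25 = -3850.
∂h/∂x = [(+0.04)·30 − (+0.85)·25] / -3850 = +0.005208
∂h/∂y = [(-120)·(+0.85) − 10·(+0.04)] / -3850 = +0.02660
Head at (415, 340) = 38.96 + (+0.005208)·(165) + (+0.02660)·(50) = 41.15 m.
That is higher than the 38.96 m at BH-01, so the point is upgradient.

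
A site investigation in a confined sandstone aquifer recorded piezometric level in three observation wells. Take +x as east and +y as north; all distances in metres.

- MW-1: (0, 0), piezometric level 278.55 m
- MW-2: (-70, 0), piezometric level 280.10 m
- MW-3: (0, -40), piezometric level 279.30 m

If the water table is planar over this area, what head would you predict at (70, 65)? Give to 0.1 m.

∂h/∂x = (280.10 − 278.55) / (-70 − 0) = -0.02214
∂h/∂y = (279.30 − 278.55) / (-40 − 0) = -0.01875
h(70, 65) = 278.55 + (-0.02214)·(70) + (-0.01875)·(65) = 278.55 -1.550 -1.219 = 275.781 m.

275.8 m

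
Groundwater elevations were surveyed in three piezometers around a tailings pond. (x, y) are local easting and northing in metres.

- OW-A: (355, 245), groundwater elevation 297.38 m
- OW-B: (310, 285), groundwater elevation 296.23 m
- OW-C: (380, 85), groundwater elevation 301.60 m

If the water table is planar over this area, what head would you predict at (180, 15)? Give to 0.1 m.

Taking OW-A as reference: OW-B−OW-A = (-45, 40, -1.15); OW-C−OW-A = (25, -160, +4.22).
Solve a·Δx + b·Δy = Δh: det = (-45)·(-160) − 25·40 = 6200.
∂h/∂x = [(-1.15)·(-160) − (+4.22)·40] / 6200 = +0.002452
∂h/∂y = [(-45)·(+4.22) − 25·(-1.15)] / 6200 = -0.02599
h(180, 15) = 297.38 + (+0.002452)·(-175) + (-0.02599)·(-230) = 297.38 -0.429 +5.978 = 302.929 m.

302.9 m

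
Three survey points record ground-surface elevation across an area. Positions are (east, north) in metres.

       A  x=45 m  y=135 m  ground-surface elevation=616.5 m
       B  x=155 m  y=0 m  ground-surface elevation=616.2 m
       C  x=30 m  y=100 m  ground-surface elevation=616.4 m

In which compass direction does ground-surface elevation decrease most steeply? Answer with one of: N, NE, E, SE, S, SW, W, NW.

S

Taking A as reference: B−A = (110, -135, -0.3); C−A = (-15, -35, -0.1).
Determinant of the coordinate differences = 110·(-35) − (-15)·(-135) = -5875.
∂z/∂x = [(-0.3)·(-35) − (-0.1)·(-135)] / -5875 = +0.0005106
∂z/∂y = [110·(-0.1) − (-15)·(-0.3)] / -5875 = +0.002638
Steepest decrease is along −∇f = (-0.0005106 E, -0.002638 N) → south.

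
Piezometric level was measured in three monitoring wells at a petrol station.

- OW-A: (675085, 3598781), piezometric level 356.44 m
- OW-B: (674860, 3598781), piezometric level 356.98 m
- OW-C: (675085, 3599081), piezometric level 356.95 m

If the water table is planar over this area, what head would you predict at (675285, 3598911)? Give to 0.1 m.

∂h/∂x = (356.98 − 356.44) / (674860 − 675085) = -0.002400
∂h/∂y = (356.95 − 356.44) / (3599081 − 3598781) = +0.001700
h(675285, 3598911) = 356.44 + (-0.002400)·(200) + (+0.001700)·(130) = 356.44 -0.480 +0.221 = 356.181 m.

356.2 m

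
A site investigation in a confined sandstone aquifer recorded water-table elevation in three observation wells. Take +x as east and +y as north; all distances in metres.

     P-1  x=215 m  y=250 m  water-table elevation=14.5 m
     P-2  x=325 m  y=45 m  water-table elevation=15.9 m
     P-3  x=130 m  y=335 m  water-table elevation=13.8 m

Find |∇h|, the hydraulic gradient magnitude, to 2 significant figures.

Taking P-1 as reference: P-2−P-1 = (110, -205, +1.4); P-3−P-1 = (-85, 85, -0.7).
Determinant of the coordinate differences = 110·85 − (-85)·(-205) = -8075.
∂h/∂x = [(+1.4)·85 − (-0.7)·(-205)] / -8075 = +0.003034
∂h/∂y = [110·(-0.7) − (-85)·(+1.4)] / -8075 = -0.005201
|∇h| = √(0.003034² + -0.005201²) = 0.006021

0.0060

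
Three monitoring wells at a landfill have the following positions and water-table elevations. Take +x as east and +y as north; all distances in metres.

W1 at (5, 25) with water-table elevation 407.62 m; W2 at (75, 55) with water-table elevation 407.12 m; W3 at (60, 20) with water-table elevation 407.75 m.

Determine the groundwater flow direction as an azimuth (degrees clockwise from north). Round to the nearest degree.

Three-point gradient (reference W1): Δ to W2 = (70, 30, -0.50), Δ to W3 = (55, -5, +0.13).
∂h/∂x = +0.0007000, ∂h/∂y = -0.01830 (det = -2000).
Flow direction (−∇h) has components (-0.0007000 E, +0.01830 N).
Azimuth = atan2(E, N) = atan2(-0.0007000, +0.01830) = 357.8° ≈ 358°.

358°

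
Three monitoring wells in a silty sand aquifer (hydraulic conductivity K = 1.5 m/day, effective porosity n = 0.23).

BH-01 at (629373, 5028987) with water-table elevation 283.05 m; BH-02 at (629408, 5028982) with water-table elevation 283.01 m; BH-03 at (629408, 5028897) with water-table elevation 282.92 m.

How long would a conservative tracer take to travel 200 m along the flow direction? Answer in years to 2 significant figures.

58 years

Three-point gradient (reference BH-01): Δ to BH-02 = (35, -5, -0.04), Δ to BH-03 = (35, -90, -0.13).
∂h/∂x = -0.0009916, ∂h/∂y = +0.001059 (det = -2975).
|∇h| = √(-0.0009916² + 0.001059²) = 0.001451
Seepage velocity v = K·i/n = 1.5 × 0.001451 / 0.23 = 0.009463 m/day.
t = 200 / 0.009463 = 2.113e+04 days = 57.9 years.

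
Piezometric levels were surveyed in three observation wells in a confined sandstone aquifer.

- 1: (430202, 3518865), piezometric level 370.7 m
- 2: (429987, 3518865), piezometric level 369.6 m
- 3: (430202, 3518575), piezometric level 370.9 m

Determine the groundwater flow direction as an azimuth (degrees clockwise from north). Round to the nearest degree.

∂h/∂x = (369.6 − 370.7) / (429987 − 430202) = +0.005116
∂h/∂y = (370.9 − 370.7) / (3518575 − 3518865) = -0.0006897
Flow direction (−∇h) has components (-0.005116 E, +0.0006897 N).
Azimuth = atan2(E, N) = atan2(-0.005116, +0.0006897) = 277.7° ≈ 278°.

278°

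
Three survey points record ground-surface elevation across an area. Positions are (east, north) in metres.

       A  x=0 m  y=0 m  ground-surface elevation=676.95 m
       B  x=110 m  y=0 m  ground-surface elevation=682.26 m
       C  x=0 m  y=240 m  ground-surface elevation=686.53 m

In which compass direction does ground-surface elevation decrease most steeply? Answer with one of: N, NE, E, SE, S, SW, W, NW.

∂z/∂x = (682.26 − 676.95) / (110 − 0) = +0.04827
∂z/∂y = (686.53 − 676.95) / (240 − 0) = +0.03992
Steepest decrease is along −∇f = (-0.04827 E, -0.03992 N) → southwest.

SW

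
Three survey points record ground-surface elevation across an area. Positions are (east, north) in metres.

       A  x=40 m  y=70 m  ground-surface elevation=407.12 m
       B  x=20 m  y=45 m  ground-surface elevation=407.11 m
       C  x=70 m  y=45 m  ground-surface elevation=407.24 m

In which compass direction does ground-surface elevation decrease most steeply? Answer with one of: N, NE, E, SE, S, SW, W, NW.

NW

With z = a·x + b·y + c and A as origin, the differences give:
  (-20)·a + (-25)·b = -0.01
  30·a + (-25)·b = +0.12
Eliminate b (×(-25) and ×(-25), subtract): 1250·a = 3.250 → a = ∂z/∂x = +0.002600
Back-substitute: b = ∂z/∂y = -0.001680.
Steepest decrease is along −∇f = (-0.002600 E, +0.001680 N) → northwest.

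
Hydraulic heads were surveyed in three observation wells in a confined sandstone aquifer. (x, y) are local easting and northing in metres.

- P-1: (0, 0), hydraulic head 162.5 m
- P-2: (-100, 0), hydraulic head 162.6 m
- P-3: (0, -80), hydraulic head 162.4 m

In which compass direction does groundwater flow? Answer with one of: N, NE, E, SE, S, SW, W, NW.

SE

∂h/∂x = (162.6 − 162.5) / (-100 − 0) = -0.0010000
∂h/∂y = (162.4 − 162.5) / (-80 − 0) = +0.001250
Flow = −∇h = (+0.0010000 east, -0.001250 north), which points southeast.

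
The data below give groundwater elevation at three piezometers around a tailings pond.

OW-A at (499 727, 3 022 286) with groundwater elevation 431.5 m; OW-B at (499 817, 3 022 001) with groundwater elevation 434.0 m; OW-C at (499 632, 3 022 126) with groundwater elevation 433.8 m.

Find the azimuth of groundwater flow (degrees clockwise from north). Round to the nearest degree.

030°

Three-point gradient (reference OW-A): Δ to OW-B = (90, -285, +2.5), Δ to OW-C = (-95, -160, +2.3).
∂h/∂x = -0.006160, ∂h/∂y = -0.01072 (det = -41475).
Flow direction (−∇h) has components (+0.006160 E, +0.01072 N).
Azimuth = atan2(E, N) = atan2(+0.006160, +0.01072) = 29.9° ≈ 030°.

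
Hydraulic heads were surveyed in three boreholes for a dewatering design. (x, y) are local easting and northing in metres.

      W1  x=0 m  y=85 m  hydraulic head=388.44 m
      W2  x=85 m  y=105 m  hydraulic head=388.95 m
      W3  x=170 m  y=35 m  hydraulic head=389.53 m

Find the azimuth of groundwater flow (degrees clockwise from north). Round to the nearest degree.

277°

With h = a·x + b·y + c and W1 as origin, the differences give:
  85·a + 20·b = +0.51
  170·a + (-50)·b = +1.09
Eliminate b (×(-50) and ×20, subtract): -7650·a = -47.300 → a = ∂h/∂x = +0.006183
Back-substitute: b = ∂h/∂y = -0.0007778.
Flow direction (−∇h) has components (-0.006183 E, +0.0007778 N).
Azimuth = atan2(E, N) = atan2(-0.006183, +0.0007778) = 277.2° ≈ 277°.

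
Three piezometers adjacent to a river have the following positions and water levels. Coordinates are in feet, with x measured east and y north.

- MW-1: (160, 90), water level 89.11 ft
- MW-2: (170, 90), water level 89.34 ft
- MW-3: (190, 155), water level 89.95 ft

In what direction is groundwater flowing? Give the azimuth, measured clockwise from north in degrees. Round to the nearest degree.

Differences from MW-1: to MW-2 (Δx, Δy, Δh) = (10, 0, +0.23); to MW-3 = (30, 65, +0.84).
Determinant of the coordinate differences = 10·65 − 30·0 = 650.
∂h/∂x = [(+0.23)·65 − (+0.84)·0] / 650 = +0.02300
∂h/∂y = [10·(+0.84) − 30·(+0.23)] / 650 = +0.002308
Flow direction (−∇h) has components (-0.02300 E, -0.002308 N).
Azimuth = atan2(E, N) = atan2(-0.02300, -0.002308) = 264.3° ≈ 264°.

264°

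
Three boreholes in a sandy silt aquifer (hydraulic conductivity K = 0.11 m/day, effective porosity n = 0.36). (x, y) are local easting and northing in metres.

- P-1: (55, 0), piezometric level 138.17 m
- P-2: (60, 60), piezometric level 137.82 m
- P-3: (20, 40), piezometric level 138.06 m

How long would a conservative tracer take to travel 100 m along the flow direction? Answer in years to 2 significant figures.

Taking P-1 as reference: P-2−P-1 = (5, 60, -0.35); P-3−P-1 = (-35, 40, -0.11).
Determinant of the coordinate differences = 5·40 − (-35)·60 = 2300.
∂h/∂x = [(-0.35)·40 − (-0.11)·60] / 2300 = -0.003217
∂h/∂y = [5·(-0.11) − (-35)·(-0.35)] / 2300 = -0.005565
|∇h| = √(-0.003217² + -0.005565²) = 0.006428
Seepage velocity v = K·i/n = 0.11 × 0.006428 / 0.36 = 0.001964 m/day.
t = 100 / 0.001964 = 5.092e+04 days = 139 years.

140 years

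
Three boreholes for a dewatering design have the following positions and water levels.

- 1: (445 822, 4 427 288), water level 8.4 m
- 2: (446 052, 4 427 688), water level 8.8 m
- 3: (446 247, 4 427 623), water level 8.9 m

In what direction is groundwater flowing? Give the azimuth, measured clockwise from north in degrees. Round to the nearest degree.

230°

Taking 1 as reference: 2−1 = (230, 400, +0.4); 3−1 = (425, 335, +0.5).
Solve a·Δx + b·Δy = Δh: det = 230·335 − 425·400 = -92950.
∂h/∂x = [(+0.4)·335 − (+0.5)·400] / -92950 = +0.0007101
∂h/∂y = [230·(+0.5) − 425·(+0.4)] / -92950 = +0.0005917
Flow direction (−∇h) has components (-0.0007101 E, -0.0005917 N).
Azimuth = atan2(E, N) = atan2(-0.0007101, -0.0005917) = 230.2° ≈ 230°.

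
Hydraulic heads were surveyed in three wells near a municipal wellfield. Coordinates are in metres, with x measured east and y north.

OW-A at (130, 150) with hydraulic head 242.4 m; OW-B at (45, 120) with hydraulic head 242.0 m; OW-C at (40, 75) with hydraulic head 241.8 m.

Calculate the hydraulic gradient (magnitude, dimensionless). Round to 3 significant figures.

Differences from OW-A: to OW-B (Δx, Δy, Δh) = (-85, -30, -0.4); to OW-C = (-90, -75, -0.6).
Solve a·Δx + b·Δy = Δh: det = (-85)·(-75) − (-90)·(-30) = 3675.
∂h/∂x = [(-0.4)·(-75) − (-0.6)·(-30)] / 3675 = +0.003265
∂h/∂y = [(-85)·(-0.6) − (-90)·(-0.4)] / 3675 = +0.004082
|∇h| = √(0.003265² + 0.004082²) = 0.005227

0.00523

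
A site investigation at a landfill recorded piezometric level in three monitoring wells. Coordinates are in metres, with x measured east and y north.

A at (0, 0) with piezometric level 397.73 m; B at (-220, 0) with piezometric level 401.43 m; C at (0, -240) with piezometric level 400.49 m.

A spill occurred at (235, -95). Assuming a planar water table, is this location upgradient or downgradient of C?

∂h/∂x = (401.43 − 397.73) / (-220 − 0) = -0.01682
∂h/∂y = (400.49 − 397.73) / (-240 − 0) = -0.01150
Head at (235, -95) = 397.73 + (-0.01682)·(235) + (-0.01150)·(-95) = 394.87 m.
That is lower than the 400.49 m at C, so the point is downgradient.

downgradient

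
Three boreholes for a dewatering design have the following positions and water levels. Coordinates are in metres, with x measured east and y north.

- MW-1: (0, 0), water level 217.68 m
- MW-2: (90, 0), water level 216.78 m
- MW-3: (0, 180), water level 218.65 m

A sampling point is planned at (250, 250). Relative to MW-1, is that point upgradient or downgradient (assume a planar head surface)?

downgradient

∂h/∂x = (216.78 − 217.68) / (90 − 0) = -0.01000
∂h/∂y = (218.65 − 217.68) / (180 − 0) = +0.005389
Head at (250, 250) = 217.68 + (-0.01000)·(250) + (+0.005389)·(250) = 216.53 m.
That is lower than the 217.68 m at MW-1, so the point is downgradient.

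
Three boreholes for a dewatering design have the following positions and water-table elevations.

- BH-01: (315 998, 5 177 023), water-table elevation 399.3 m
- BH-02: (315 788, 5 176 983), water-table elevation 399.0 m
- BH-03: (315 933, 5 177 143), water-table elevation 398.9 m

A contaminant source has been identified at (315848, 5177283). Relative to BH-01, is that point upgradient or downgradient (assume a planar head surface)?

Differences from BH-01: to BH-02 (Δx, Δy, Δh) = (-210, -40, -0.3); to BH-03 = (-65, 120, -0.4).
Solve a·Δx + b·Δy = Δh: det = (-210)·120 − (-65)·(-40) = -27800.
∂h/∂x = [(-0.3)·120 − (-0.4)·(-40)] / -27800 = +0.001871
∂h/∂y = [(-210)·(-0.4) − (-65)·(-0.3)] / -27800 = -0.002320
Head at (315848, 5177283) = 399.3 + (+0.001871)·(-150) + (-0.002320)·(260) = 398.42 m.
That is lower than the 399.3 m at BH-01, so the point is downgradient.

downgradient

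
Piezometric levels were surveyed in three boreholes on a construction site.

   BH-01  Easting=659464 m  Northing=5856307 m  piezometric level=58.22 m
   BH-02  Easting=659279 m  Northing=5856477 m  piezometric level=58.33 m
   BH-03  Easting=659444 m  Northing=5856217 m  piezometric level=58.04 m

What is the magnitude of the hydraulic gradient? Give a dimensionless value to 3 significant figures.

0.00205

Taking BH-01 as reference: BH-02−BH-01 = (-185, 170, +0.11); BH-03−BH-01 = (-20, -90, -0.18).
Determinant of the coordinate differences = (-185)·(-90) − (-20)·170 = 20050.
∂h/∂x = [(+0.11)·(-90) − (-0.18)·170] / 20050 = +0.001032
∂h/∂y = [(-185)·(-0.18) − (-20)·(+0.11)] / 20050 = +0.001771
|∇h| = √(0.001032² + 0.001771²) = 0.00205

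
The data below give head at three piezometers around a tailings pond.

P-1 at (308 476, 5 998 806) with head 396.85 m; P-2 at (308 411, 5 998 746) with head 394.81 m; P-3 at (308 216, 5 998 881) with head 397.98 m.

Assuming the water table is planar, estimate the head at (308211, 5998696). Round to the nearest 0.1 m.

392.5 m

With h = a·x + b·y + c and P-1 as origin, the differences give:
  (-65)·a + (-60)·b = -2.04
  (-260)·a + 75·b = +1.13
Eliminate b (×75 and ×(-60), subtract): -20475·a = -85.200 → a = ∂h/∂x = +0.004161
Back-substitute: b = ∂h/∂y = +0.02949.
h(308211, 5998696) = 396.85 + (+0.004161)·(-265) + (+0.02949)·(-110) = 396.85 -1.103 -3.244 = 392.503 m.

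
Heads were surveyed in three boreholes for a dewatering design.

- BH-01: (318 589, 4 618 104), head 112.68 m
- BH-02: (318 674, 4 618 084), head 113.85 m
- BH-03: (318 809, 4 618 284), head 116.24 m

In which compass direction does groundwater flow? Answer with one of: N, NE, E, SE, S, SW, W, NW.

W

Three-point gradient (reference BH-01): Δ to BH-02 = (85, -20, +1.17), Δ to BH-03 = (220, 180, +3.56).
∂h/∂x = +0.01430, ∂h/∂y = +0.002294 (det = 19700).
Flow = −∇h = (-0.01430 east, -0.002294 north), which points west.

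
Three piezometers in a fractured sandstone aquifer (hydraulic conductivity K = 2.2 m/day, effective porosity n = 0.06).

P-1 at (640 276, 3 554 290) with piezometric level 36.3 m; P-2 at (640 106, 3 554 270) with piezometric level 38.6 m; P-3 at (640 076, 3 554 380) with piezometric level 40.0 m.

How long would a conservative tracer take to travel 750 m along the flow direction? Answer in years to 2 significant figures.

Three-point gradient (reference P-1): Δ to P-2 = (-170, -20, +2.3), Δ to P-3 = (-200, 90, +3.7).
∂h/∂x = -0.01456, ∂h/∂y = +0.008756 (det = -19300).
|∇h| = √(-0.01456² + 0.008756²) = 0.01699
Seepage velocity v = K·i/n = 2.2 × 0.01699 / 0.06 = 0.623 m/day.
t = 750 / 0.623 = 1204 days = 3.3 years.

3.3 years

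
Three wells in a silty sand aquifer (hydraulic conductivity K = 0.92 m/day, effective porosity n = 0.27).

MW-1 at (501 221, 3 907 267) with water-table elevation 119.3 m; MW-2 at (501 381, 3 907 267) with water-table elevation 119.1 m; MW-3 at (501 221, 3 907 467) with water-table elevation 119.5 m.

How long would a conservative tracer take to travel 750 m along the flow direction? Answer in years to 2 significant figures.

380 years

∂h/∂x = (119.1 − 119.3) / (501381 − 501221) = -0.001250
∂h/∂y = (119.5 − 119.3) / (3907467 − 3907267) = +0.001000
|∇h| = √(-0.001250² + 0.001000²) = 0.001601
Seepage velocity v = K·i/n = 0.92 × 0.001601 / 0.27 = 0.005455 m/day.
t = 750 / 0.005455 = 1.375e+05 days = 376 years.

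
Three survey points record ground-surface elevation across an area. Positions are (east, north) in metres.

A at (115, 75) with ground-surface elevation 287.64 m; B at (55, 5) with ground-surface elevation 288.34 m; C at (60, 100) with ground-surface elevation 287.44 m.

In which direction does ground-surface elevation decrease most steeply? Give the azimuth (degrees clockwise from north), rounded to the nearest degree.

Differences from A: to B (Δx, Δy, Δh) = (-60, -70, +0.70); to C = (-55, 25, -0.20).
Solve a·Δx + b·Δy = Δz: det = (-60)·25 − (-55)·(-70) = -5350.
∂z/∂x = [(+0.70)·25 − (-0.20)·(-70)] / -5350 = -0.0006542
∂z/∂y = [(-60)·(-0.20) − (-55)·(+0.70)] / -5350 = -0.009439
Steepest decrease is along −∇f: components (+0.0006542 E, +0.009439 N).
Azimuth = atan2(+0.0006542, +0.009439) = 4.0° ≈ 004°.

004°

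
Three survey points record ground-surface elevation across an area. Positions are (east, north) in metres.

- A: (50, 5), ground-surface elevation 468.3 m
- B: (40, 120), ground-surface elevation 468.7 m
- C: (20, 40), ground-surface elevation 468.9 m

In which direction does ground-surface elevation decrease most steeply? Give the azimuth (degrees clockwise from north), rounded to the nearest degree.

With z = a·x + b·y + c and A as origin, the differences give:
  (-10)·a + 115·b = +0.4
  (-30)·a + 35·b = +0.6
Eliminate b (×35 and ×115, subtract): 3100·a = -55.00 → a = ∂z/∂x = -0.01774
Back-substitute: b = ∂z/∂y = +0.001935.
Steepest decrease is along −∇f: components (+0.01774 E, -0.001935 N).
Azimuth = atan2(+0.01774, -0.001935) = 96.2° ≈ 096°.

096°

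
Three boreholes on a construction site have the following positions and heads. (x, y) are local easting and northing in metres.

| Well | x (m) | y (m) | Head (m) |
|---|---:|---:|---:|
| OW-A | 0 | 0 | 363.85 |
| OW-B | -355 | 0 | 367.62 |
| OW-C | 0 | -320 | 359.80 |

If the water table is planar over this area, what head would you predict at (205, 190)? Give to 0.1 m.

∂h/∂x = (367.62 − 363.85) / (-355 − 0) = -0.01062
∂h/∂y = (359.80 − 363.85) / (-320 − 0) = +0.01266
h(205, 190) = 363.85 + (-0.01062)·(205) + (+0.01266)·(190) = 363.85 -2.177 +2.405 = 364.078 m.

364.1 m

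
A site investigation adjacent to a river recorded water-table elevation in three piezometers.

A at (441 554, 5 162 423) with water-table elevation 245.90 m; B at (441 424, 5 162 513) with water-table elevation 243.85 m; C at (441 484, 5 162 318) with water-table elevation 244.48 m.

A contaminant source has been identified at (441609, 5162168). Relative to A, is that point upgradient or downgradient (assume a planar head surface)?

With h = a·x + b·y + c and A as origin, the differences give:
  (-130)·a + 90·b = -2.05
  (-70)·a + (-105)·b = -1.42
Eliminate b (×(-105) and ×90, subtract): 19950·a = 343.050 → a = ∂h/∂x = +0.01720
Back-substitute: b = ∂h/∂y = +0.002060.
Head at (441609, 5162168) = 245.90 + (+0.01720)·(55) + (+0.002060)·(-255) = 246.32 m.
That is higher than the 245.90 m at A, so the point is upgradient.

upgradient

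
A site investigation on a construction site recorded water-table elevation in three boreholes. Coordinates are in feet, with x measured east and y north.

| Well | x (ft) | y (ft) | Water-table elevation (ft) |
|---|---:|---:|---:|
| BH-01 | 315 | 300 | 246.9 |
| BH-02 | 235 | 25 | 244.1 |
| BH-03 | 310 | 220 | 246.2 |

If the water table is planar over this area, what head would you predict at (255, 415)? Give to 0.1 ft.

247.5 ft

Differences from BH-01: to BH-02 (Δx, Δy, Δh) = (-80, -275, -2.8); to BH-03 = (-5, -80, -0.7).
Determinant of the coordinate differences = (-80)·(-80) − (-5)·(-275) = 5025.
∂h/∂x = [(-2.8)·(-80) − (-0.7)·(-275)] / 5025 = +0.006269
∂h/∂y = [(-80)·(-0.7) − (-5)·(-2.8)] / 5025 = +0.008358
h(255, 415) = 246.9 + (+0.006269)·(-60) + (+0.008358)·(115) = 246.9 -0.376 +0.961 = 247.485 ft.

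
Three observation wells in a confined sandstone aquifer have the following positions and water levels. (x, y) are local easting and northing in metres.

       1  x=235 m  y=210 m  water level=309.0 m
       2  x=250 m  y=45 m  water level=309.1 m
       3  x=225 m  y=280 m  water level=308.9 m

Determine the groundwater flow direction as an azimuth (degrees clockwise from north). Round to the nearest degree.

267°

Differences from 1: to 2 (Δx, Δy, Δh) = (15, -165, +0.1); to 3 = (-10, 70, -0.1).
Determinant of the coordinate differences = 15·70 − (-10)·(-165) = -600.
∂h/∂x = [(+0.1)·70 − (-0.1)·(-165)] / -600 = +0.01583
∂h/∂y = [15·(-0.1) − (-10)·(+0.1)] / -600 = +0.0008333
Flow direction (−∇h) has components (-0.01583 E, -0.0008333 N).
Azimuth = atan2(E, N) = atan2(-0.01583, -0.0008333) = 267.0° ≈ 267°.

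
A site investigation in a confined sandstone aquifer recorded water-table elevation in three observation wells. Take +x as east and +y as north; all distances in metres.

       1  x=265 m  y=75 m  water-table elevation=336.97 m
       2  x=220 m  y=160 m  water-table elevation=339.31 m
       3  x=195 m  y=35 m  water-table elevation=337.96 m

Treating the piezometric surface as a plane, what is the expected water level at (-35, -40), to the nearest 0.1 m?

With h = a·x + b·y + c and 1 as origin, the differences give:
  (-45)·a + 85·b = +2.34
  (-70)·a + (-40)·b = +0.99
Eliminate b (×(-40) and ×85, subtract): 7750·a = -177.750 → a = ∂h/∂x = -0.02294
Back-substitute: b = ∂h/∂y = +0.01539.
h(-35, -40) = 336.97 + (-0.02294)·(-300) + (+0.01539)·(-115) = 336.97 +6.881 -1.770 = 342.081 m.

342.1 m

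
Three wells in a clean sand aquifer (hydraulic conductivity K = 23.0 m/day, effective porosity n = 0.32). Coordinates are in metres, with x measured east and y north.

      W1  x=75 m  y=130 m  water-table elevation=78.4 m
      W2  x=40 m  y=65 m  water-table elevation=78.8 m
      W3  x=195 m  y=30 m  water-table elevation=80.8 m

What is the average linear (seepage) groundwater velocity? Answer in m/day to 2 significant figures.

Three-point gradient (reference W1): Δ to W2 = (-35, -65, +0.4), Δ to W3 = (120, -100, +2.4).
∂h/∂x = +0.01027, ∂h/∂y = -0.01168 (det = 11300).
|∇h| = √(0.01027² + -0.01168²) = 0.01555
Seepage velocity v = K·i/n = 23.0 × 0.01555 / 0.32 = 1.118 m/day.

1.1 m/day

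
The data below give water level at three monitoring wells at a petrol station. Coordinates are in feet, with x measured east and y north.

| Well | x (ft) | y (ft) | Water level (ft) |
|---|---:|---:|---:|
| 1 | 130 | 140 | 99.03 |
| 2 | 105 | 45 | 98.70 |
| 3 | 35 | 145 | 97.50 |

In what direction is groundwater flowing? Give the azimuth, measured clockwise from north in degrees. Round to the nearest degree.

Taking 1 as reference: 2−1 = (-25, -95, -0.33); 3−1 = (-95, 5, -1.53).
Determinant of the coordinate differences = (-25)·5 − (-95)·(-95) = -9150.
∂h/∂x = [(-0.33)·5 − (-1.53)·(-95)] / -9150 = +0.01607
∂h/∂y = [(-25)·(-1.53) − (-95)·(-0.33)] / -9150 = -0.0007541
Flow direction (−∇h) has components (-0.01607 E, +0.0007541 N).
Azimuth = atan2(E, N) = atan2(-0.01607, +0.0007541) = 272.7° ≈ 273°.

273°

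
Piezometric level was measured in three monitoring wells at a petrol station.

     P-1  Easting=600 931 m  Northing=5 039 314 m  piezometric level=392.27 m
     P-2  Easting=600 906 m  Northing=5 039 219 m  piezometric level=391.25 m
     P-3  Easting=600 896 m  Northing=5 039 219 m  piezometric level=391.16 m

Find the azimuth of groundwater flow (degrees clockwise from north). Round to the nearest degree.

227°

Differences from P-1: to P-2 (Δx, Δy, Δh) = (-25, -95, -1.02); to P-3 = (-35, -95, -1.11).
Determinant of the coordinate differences = (-25)·(-95) − (-35)·(-95) = -950.
∂h/∂x = [(-1.02)·(-95) − (-1.11)·(-95)] / -950 = +0.009000
∂h/∂y = [(-25)·(-1.11) − (-35)·(-1.02)] / -950 = +0.008368
Flow direction (−∇h) has components (-0.009000 E, -0.008368 N).
Azimuth = atan2(E, N) = atan2(-0.009000, -0.008368) = 227.1° ≈ 227°.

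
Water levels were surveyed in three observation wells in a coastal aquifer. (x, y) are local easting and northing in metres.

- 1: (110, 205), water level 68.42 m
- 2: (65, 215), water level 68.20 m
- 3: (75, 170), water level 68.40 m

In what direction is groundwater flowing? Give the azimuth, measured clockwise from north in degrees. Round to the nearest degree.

311°

Three-point gradient (reference 1): Δ to 2 = (-45, 10, -0.22), Δ to 3 = (-35, -35, -0.02).
∂h/∂x = +0.004104, ∂h/∂y = -0.003532 (det = 1925).
Flow direction (−∇h) has components (-0.004104 E, +0.003532 N).
Azimuth = atan2(E, N) = atan2(-0.004104, +0.003532) = 310.7° ≈ 311°.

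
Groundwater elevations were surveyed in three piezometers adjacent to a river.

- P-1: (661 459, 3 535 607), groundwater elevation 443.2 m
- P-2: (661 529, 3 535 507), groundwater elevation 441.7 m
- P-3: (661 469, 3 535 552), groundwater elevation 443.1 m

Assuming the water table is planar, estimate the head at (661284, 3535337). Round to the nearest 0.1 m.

448.4 m

Taking P-1 as reference: P-2−P-1 = (70, -100, -1.5); P-3−P-1 = (10, -55, -0.1).
Determinant of the coordinate differences = 70·(-55) − 10·(-100) = -2850.
∂h/∂x = [(-1.5)·(-55) − (-0.1)·(-100)] / -2850 = -0.02544
∂h/∂y = [70·(-0.1) − 10·(-1.5)] / -2850 = -0.002807
h(661284, 3535337) = 443.2 + (-0.02544)·(-175) + (-0.002807)·(-270) = 443.2 +4.452 +0.758 = 448.410 m.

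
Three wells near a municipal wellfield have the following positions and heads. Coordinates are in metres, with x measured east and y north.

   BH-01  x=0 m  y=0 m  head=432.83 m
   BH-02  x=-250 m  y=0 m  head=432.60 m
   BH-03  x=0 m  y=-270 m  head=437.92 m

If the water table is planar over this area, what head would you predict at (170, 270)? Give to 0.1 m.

∂h/∂x = (432.60 − 432.83) / (-250 − 0) = +0.0009200
∂h/∂y = (437.92 − 432.83) / (-270 − 0) = -0.01885
h(170, 270) = 432.83 + (+0.0009200)·(170) + (-0.01885)·(270) = 432.83 +0.156 -5.090 = 427.896 m.

427.9 m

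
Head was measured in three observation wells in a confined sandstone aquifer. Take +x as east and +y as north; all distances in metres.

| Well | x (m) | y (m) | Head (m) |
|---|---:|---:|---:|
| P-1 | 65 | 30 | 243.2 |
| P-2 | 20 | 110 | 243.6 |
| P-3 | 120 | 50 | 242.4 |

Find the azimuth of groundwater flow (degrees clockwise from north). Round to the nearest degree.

With h = a·x + b·y + c and P-1 as origin, the differences give:
  (-45)·a + 80·b = +0.4
  55·a + 20·b = -0.8
Eliminate b (×20 and ×80, subtract): -5300·a = 72.00 → a = ∂h/∂x = -0.01358
Back-substitute: b = ∂h/∂y = -0.002642.
Flow direction (−∇h) has components (+0.01358 E, +0.002642 N).
Azimuth = atan2(E, N) = atan2(+0.01358, +0.002642) = 79.0° ≈ 079°.

079°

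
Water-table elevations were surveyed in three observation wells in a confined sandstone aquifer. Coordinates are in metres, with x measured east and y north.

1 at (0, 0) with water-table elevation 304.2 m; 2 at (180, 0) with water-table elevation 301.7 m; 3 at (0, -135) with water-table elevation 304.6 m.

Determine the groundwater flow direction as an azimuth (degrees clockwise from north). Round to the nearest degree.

∂h/∂x = (301.7 − 304.2) / (180 − 0) = -0.01389
∂h/∂y = (304.6 − 304.2) / (-135 − 0) = -0.002963
Flow direction (−∇h) has components (+0.01389 E, +0.002963 N).
Azimuth = atan2(E, N) = atan2(+0.01389, +0.002963) = 78.0° ≈ 078°.

078°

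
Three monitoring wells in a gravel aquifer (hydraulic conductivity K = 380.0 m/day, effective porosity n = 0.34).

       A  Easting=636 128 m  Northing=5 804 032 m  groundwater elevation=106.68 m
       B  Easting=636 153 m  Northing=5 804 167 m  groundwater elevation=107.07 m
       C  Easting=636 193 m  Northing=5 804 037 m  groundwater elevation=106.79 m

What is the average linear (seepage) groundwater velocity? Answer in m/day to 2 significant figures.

3.4 m/day

Three-point gradient (reference A): Δ to B = (25, 135, +0.39), Δ to C = (65, 5, +0.11).
∂h/∂x = +0.001491, ∂h/∂y = +0.002613 (det = -8650).
|∇h| = √(0.001491² + 0.002613²) = 0.003008
Seepage velocity v = K·i/n = 380.0 × 0.003008 / 0.34 = 3.362 m/day.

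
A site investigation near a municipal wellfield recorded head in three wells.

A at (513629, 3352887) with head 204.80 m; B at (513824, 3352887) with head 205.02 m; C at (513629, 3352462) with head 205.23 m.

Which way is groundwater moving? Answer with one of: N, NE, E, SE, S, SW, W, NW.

∂h/∂x = (205.02 − 204.80) / (513824 − 513629) = +0.001128
∂h/∂y = (205.23 − 204.80) / (3352462 − 3352887) = -0.001012
Flow = −∇h = (-0.001128 east, +0.001012 north), which points northwest.

NW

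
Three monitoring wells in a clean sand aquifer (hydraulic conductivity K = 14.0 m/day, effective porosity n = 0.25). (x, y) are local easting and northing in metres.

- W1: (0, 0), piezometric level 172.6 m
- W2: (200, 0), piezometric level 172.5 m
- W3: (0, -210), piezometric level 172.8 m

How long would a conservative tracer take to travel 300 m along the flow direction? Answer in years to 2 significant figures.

∂h/∂x = (172.5 − 172.6) / (200 − 0) = -0.0005000
∂h/∂y = (172.8 − 172.6) / (-210 − 0) = -0.0009524
|∇h| = √(-0.0005000² + -0.0009524²) = 0.001076
Seepage velocity v = K·i/n = 14.0 × 0.001076 / 0.25 = 0.06026 m/day.
t = 300 / 0.06026 = 4978 days = 13.6 years.

14 years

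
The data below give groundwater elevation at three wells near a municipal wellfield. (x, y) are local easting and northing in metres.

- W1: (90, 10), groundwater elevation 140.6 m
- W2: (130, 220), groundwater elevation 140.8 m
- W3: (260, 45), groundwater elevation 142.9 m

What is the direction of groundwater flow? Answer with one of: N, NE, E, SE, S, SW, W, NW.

Differences from W1: to W2 (Δx, Δy, Δh) = (40, 210, +0.2); to W3 = (170, 35, +2.3).
Solve a·Δx + b·Δy = Δh: det = 40·35 − 170·210 = -34300.
∂h/∂x = [(+0.2)·35 − (+2.3)·210] / -34300 = +0.01388
∂h/∂y = [40·(+2.3) − 170·(+0.2)] / -34300 = -0.001691
Flow = −∇h = (-0.01388 east, +0.001691 north), which points west.

W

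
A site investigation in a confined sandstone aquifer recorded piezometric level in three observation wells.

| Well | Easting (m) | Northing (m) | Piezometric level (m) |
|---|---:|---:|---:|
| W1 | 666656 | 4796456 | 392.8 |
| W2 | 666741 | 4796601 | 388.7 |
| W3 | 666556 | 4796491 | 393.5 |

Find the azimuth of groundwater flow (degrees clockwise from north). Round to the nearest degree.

With h = a·x + b·y + c and W1 as origin, the differences give:
  85·a + 145·b = -4.1
  (-100)·a + 35·b = +0.7
Eliminate b (×35 and ×145, subtract): 17475·a = -245.00 → a = ∂h/∂x = -0.01402
Back-substitute: b = ∂h/∂y = -0.02006.
Flow direction (−∇h) has components (+0.01402 E, +0.02006 N).
Azimuth = atan2(E, N) = atan2(+0.01402, +0.02006) = 35.0° ≈ 035°.

035°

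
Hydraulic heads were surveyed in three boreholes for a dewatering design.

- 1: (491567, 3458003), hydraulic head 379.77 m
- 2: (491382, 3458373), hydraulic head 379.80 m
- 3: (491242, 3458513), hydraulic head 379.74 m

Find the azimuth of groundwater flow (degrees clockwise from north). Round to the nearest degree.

Taking 1 as reference: 2−1 = (-185, 370, +0.03); 3−1 = (-325, 510, -0.03).
Solve a·Δx + b·Δy = Δh: det = (-185)·510 − (-325)·370 = 25900.
∂h/∂x = [(+0.03)·510 − (-0.03)·370] / 25900 = +0.001019
∂h/∂y = [(-185)·(-0.03) − (-325)·(+0.03)] / 25900 = +0.0005907
Flow direction (−∇h) has components (-0.001019 E, -0.0005907 N).
Azimuth = atan2(E, N) = atan2(-0.001019, -0.0005907) = 239.9° ≈ 240°.

240°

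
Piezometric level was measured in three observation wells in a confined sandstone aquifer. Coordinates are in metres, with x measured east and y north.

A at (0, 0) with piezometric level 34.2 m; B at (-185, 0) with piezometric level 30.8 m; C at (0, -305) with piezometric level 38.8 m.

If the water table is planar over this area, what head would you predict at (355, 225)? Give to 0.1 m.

37.3 m

∂h/∂x = (30.8 − 34.2) / (-185 − 0) = +0.01838
∂h/∂y = (38.8 − 34.2) / (-305 − 0) = -0.01508
h(355, 225) = 34.2 + (+0.01838)·(355) + (-0.01508)·(225) = 34.2 +6.524 -3.393 = 37.331 m.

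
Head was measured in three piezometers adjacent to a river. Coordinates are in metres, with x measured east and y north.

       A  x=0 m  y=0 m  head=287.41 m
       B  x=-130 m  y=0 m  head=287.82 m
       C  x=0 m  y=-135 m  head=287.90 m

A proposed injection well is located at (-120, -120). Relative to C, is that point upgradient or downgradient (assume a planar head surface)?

∂h/∂x = (287.82 − 287.41) / (-130 − 0) = -0.003154
∂h/∂y = (287.90 − 287.41) / (-135 − 0) = -0.003630
Head at (-120, -120) = 287.41 + (-0.003154)·(-120) + (-0.003630)·(-120) = 288.22 m.
That is higher than the 287.90 m at C, so the point is upgradient.

upgradient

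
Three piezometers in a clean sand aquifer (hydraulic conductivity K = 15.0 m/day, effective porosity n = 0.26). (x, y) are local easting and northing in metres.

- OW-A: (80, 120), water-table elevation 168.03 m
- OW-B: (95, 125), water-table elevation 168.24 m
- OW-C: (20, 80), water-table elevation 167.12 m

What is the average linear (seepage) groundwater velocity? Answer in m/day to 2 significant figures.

With h = a·x + b·y + c and OW-A as origin, the differences give:
  15·a + 5·b = +0.21
  (-60)·a + (-40)·b = -0.91
Eliminate b (×(-40) and ×5, subtract): -300·a = -3.850 → a = ∂h/∂x = +0.01283
Back-substitute: b = ∂h/∂y = +0.003500.
|∇h| = √(0.01283² + 0.003500²) = 0.0133
Seepage velocity v = K·i/n = 15.0 × 0.0133 / 0.26 = 0.7673 m/day.

0.77 m/day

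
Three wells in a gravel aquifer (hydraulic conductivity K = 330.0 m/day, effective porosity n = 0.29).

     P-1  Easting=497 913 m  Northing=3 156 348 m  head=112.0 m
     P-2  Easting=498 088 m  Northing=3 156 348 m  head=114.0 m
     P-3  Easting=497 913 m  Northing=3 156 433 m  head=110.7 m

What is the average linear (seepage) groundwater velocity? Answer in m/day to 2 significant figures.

∂h/∂x = (114.0 − 112.0) / (498088 − 497913) = +0.01143
∂h/∂y = (110.7 − 112.0) / (3156433 − 3156348) = -0.01529
|∇h| = √(0.01143² + -0.01529²) = 0.01909
Seepage velocity v = K·i/n = 330.0 × 0.01909 / 0.29 = 21.72 m/day.

22 m/day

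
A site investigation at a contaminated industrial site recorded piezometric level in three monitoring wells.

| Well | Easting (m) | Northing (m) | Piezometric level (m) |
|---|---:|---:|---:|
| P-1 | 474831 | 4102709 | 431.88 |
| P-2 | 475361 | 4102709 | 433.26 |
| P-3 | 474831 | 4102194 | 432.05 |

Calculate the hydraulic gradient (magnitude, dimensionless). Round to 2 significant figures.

0.0026

∂h/∂x = (433.26 − 431.88) / (475361 − 474831) = +0.002604
∂h/∂y = (432.05 − 431.88) / (4102194 − 4102709) = -0.0003301
|∇h| = √(0.002604² + -0.0003301²) = 0.002625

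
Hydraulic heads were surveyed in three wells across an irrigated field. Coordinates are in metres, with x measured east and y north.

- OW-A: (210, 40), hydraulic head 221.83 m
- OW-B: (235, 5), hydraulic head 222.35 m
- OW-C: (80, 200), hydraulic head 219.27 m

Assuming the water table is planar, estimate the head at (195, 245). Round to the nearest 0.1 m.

220.3 m

Three-point gradient (reference OW-A): Δ to OW-B = (25, -35, +0.52), Δ to OW-C = (-130, 160, -2.56).
∂h/∂x = +0.01164, ∂h/∂y = -0.006545 (det = -550).
h(195, 245) = 221.83 + (+0.01164)·(-15) + (-0.006545)·(205) = 221.83 -0.175 -1.342 = 220.314 m.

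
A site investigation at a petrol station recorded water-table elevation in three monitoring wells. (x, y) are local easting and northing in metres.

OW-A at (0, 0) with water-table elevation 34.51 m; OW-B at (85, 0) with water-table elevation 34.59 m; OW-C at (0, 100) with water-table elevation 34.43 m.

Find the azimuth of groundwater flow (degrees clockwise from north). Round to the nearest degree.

310°

∂h/∂x = (34.59 − 34.51) / (85 − 0) = +0.0009412
∂h/∂y = (34.43 − 34.51) / (100 − 0) = -0.0008000
Flow direction (−∇h) has components (-0.0009412 E, +0.0008000 N).
Azimuth = atan2(E, N) = atan2(-0.0009412, +0.0008000) = 310.4° ≈ 310°.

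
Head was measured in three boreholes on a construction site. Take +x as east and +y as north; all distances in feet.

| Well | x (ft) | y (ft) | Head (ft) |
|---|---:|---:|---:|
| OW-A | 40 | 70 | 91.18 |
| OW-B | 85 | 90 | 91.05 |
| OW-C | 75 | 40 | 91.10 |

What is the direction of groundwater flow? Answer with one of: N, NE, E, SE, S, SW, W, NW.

E

Taking OW-A as reference: OW-B−OW-A = (45, 20, -0.13); OW-C−OW-A = (35, -30, -0.08).
Determinant of the coordinate differences = 45·(-30) − 35·20 = -2050.
∂h/∂x = [(-0.13)·(-30) − (-0.08)·20] / -2050 = -0.002683
∂h/∂y = [45·(-0.08) − 35·(-0.13)] / -2050 = -0.0004634
Flow = −∇h = (+0.002683 east, +0.0004634 north), which points east.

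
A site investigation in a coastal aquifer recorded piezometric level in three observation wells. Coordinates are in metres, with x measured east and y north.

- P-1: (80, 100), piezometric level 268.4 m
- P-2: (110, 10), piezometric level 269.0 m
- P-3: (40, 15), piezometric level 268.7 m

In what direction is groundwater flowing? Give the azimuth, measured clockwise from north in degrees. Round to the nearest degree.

Taking P-1 as reference: P-2−P-1 = (30, -90, +0.6); P-3−P-1 = (-40, -85, +0.3).
Determinant of the coordinate differences = 30·(-85) − (-40)·(-90) = -6150.
∂h/∂x = [(+0.6)·(-85) − (+0.3)·(-90)] / -6150 = +0.003902
∂h/∂y = [30·(+0.3) − (-40)·(+0.6)] / -6150 = -0.005366
Flow direction (−∇h) has components (-0.003902 E, +0.005366 N).
Azimuth = atan2(E, N) = atan2(-0.003902, +0.005366) = 324.0° ≈ 324°.

324°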